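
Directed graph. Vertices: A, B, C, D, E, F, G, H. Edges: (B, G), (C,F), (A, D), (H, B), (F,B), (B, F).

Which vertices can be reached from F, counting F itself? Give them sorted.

Start at F.
Its neighbours: B.
Then their neighbours: G.
Nothing further is reachable.

B, F, G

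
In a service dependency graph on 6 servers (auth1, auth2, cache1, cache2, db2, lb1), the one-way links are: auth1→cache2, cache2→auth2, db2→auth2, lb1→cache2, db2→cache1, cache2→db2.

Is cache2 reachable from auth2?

No

auth2 has no outgoing edges, so nothing is reachable from it.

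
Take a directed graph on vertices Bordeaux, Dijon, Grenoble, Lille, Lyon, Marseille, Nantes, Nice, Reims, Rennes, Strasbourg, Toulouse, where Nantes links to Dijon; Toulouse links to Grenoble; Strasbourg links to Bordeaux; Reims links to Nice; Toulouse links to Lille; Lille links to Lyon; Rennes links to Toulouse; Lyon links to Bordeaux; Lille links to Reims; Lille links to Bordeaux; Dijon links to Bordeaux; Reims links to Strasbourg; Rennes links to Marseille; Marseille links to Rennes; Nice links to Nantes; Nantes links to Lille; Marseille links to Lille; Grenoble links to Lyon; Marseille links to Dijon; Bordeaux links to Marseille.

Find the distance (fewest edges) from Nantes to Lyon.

2

Distance 0: Nantes.
Distance 1: Dijon, Lille.
Distance 2: Bordeaux, Lyon, Reims — contains Lyon.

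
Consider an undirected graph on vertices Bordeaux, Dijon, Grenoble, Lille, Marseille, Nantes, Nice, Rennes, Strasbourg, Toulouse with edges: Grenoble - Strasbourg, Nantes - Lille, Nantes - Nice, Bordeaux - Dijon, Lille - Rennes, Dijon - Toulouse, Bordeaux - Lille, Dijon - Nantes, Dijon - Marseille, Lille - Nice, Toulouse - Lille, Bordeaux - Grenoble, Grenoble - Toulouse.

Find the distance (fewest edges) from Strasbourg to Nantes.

4

Distance 0: Strasbourg.
Distance 1: Grenoble.
Distance 2: Bordeaux, Toulouse.
Distance 3: Dijon, Lille.
Distance 4: Marseille, Nantes, Nice, Rennes — contains Nantes.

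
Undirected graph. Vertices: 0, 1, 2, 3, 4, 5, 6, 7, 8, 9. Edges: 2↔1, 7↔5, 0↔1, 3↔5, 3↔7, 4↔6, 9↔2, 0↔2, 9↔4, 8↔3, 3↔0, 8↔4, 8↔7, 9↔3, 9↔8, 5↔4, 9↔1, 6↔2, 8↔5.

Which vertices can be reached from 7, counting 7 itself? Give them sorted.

0, 1, 2, 3, 4, 5, 6, 7, 8, 9

Start at 7.
Its neighbours: 3, 5, 8.
Then their neighbours: 0, 4, 9.
Then next layer: 1, 2, 6.
Every vertex is now reached.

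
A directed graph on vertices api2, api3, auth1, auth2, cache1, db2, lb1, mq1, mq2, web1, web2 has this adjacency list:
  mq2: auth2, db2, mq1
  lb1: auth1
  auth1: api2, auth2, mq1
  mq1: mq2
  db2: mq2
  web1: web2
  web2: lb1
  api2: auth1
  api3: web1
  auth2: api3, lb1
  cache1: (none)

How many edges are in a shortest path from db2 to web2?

5

Distance 0: db2.
Distance 1: mq2.
Distance 2: auth2, mq1.
Distance 3: api3, lb1.
Distance 4: auth1, web1.
Distance 5: api2, web2 — contains web2.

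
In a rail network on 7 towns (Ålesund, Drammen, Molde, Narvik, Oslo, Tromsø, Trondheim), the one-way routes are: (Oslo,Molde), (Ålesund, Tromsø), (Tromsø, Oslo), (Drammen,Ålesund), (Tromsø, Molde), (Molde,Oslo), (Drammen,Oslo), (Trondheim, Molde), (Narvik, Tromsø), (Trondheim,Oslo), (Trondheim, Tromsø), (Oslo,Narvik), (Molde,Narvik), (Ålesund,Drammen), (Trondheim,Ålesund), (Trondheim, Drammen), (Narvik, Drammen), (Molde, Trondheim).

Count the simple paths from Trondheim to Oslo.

15

Trondheim→Ålesund→Drammen→Oslo
Trondheim→Ålesund→Tromsø→Molde→Narvik→Drammen→Oslo
Trondheim→Ålesund→Tromsø→Molde→Oslo
Trondheim→Ålesund→Tromsø→Oslo
Trondheim→Drammen→Ålesund→Tromsø→Molde→Oslo
Trondheim→Drammen→Ålesund→Tromsø→Oslo
Trondheim→Drammen→Oslo
Trondheim→Molde→Narvik→Drammen→Ålesund→Tromsø→Oslo
Trondheim→Molde→Narvik→Drammen→Oslo
Trondheim→Molde→Narvik→Tromsø→Oslo
Trondheim→Molde→Oslo
Trondheim→Oslo
Trondheim→Tromsø→Molde→Narvik→Drammen→Oslo
Trondheim→Tromsø→Molde→Oslo
Trondheim→Tromsø→Oslo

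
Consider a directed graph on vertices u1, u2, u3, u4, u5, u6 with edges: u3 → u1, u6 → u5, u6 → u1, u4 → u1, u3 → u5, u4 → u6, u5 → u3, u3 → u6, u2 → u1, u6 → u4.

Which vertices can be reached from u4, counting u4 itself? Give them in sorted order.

Start at u4.
Its neighbours: u1, u6.
Then their neighbours: u5.
Then next layer: u3.
Nothing further is reachable.

u1, u3, u4, u5, u6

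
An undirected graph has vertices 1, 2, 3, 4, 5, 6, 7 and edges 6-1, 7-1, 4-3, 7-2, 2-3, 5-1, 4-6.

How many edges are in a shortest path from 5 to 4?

3

Distance 0: 5.
Distance 1: 1.
Distance 2: 6, 7.
Distance 3: 2, 4 — contains 4.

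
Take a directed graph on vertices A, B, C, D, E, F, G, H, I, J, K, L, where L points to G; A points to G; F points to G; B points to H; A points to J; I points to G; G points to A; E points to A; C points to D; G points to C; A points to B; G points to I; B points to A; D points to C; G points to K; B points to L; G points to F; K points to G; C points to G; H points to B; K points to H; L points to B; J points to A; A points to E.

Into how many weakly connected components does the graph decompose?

From A: component {A, B, C, D, E, F, G, H, I, J, K, L}.
That's 1 component.

1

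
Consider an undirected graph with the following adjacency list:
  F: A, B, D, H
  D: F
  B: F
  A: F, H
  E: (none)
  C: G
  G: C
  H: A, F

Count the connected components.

From A: component {A, B, D, F, H}.
From C: component {C, G}.
From E: component {E}.
That's 3 components.

3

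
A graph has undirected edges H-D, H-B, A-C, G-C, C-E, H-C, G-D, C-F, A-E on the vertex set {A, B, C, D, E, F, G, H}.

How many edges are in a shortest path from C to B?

2

Distance 0: C.
Distance 1: A, E, F, G, H.
Distance 2: B, D — contains B.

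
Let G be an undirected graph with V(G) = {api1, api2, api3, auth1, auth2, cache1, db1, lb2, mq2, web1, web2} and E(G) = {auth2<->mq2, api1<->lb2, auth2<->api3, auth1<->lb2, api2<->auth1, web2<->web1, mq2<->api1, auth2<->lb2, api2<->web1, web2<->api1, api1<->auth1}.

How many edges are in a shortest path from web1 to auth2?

4

Distance 0: web1.
Distance 1: api2, web2.
Distance 2: api1, auth1.
Distance 3: lb2, mq2.
Distance 4: auth2 — contains auth2.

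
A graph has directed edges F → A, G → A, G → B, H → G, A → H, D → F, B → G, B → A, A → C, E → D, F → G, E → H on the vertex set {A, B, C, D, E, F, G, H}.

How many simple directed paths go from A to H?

A→H

1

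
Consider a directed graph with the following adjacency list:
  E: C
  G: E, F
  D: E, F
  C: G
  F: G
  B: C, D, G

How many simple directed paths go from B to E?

B→C→G→E
B→D→E
B→D→F→G→E
B→G→E

4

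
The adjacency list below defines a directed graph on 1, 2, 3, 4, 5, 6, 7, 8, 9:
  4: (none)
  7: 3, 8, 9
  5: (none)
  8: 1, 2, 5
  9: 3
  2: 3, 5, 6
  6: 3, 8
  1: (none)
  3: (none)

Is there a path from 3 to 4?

No

3 has no outgoing edges, so nothing is reachable from it.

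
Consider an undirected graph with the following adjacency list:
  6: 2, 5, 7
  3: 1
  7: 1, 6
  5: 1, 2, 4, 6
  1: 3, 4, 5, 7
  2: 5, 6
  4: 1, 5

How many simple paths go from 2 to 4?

2–5–1–4
2–5–4
2–5–6–7–1–4
2–6–5–1–4
2–6–5–4
2–6–7–1–4
2–6–7–1–5–4

7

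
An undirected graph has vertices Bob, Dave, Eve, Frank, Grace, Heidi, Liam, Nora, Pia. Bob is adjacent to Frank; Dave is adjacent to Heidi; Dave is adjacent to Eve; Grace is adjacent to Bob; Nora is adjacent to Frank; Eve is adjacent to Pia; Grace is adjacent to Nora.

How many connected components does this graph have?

From Bob: component {Bob, Frank, Grace, Nora}.
From Dave: component {Dave, Eve, Heidi, Pia}.
From Liam: component {Liam}.
That's 3 components.

3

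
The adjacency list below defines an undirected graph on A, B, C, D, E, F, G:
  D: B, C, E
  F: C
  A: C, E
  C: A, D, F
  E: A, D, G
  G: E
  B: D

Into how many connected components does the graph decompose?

1

From A: component {A, B, C, D, E, F, G}.
That's 1 component.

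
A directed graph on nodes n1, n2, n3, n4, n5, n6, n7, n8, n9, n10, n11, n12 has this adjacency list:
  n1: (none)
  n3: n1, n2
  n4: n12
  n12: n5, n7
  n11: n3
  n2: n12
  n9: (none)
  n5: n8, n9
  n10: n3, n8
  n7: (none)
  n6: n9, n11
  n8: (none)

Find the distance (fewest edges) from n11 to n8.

5

Distance 0: n11.
Distance 1: n3.
Distance 2: n1, n2.
Distance 3: n12.
Distance 4: n5, n7.
Distance 5: n8, n9 — contains n8.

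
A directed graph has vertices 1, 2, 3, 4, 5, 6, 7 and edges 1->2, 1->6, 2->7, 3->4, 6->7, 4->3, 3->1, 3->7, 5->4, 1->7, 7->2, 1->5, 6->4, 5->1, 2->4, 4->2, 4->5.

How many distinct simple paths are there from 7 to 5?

2

7→2→4→3→1→5
7→2→4→5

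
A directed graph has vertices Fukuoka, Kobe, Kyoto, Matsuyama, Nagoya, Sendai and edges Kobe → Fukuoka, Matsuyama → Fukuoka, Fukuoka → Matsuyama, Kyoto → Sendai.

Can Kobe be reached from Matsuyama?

Explore from Matsuyama.
Distance 1: reach Fukuoka.
The search from Matsuyama is exhausted; no directed path reaches Kobe.

No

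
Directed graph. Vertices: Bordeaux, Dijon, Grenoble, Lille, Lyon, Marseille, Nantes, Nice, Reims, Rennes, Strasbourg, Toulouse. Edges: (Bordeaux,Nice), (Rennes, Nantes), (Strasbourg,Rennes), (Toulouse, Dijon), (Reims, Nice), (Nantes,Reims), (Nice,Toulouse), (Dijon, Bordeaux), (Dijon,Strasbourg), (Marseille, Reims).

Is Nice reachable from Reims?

Explore from Reims.
Distance 1: reach Nice.
Found Nice.

Yes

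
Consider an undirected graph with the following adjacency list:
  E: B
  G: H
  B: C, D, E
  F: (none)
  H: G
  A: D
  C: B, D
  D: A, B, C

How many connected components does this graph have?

From A: component {A, B, C, D, E}.
From F: component {F}.
From G: component {G, H}.
That's 3 components.

3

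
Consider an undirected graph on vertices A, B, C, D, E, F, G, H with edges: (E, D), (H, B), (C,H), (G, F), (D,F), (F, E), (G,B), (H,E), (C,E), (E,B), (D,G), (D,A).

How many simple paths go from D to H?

16

D–E–B–H
D–E–C–H
D–E–F–G–B–H
D–E–H
D–F–E–B–H
D–F–E–C–H
D–F–E–H
D–F–G–B–E–C–H
... and 8 more.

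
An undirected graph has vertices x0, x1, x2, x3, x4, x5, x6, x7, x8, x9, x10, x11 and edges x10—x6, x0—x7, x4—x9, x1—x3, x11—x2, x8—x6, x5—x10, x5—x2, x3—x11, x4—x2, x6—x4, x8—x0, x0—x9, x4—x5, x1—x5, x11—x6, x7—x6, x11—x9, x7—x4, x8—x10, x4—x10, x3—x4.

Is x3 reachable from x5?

Yes

Explore from x5.
Distance 1: reach x1, x2, x4, x10.
Distance 2: reach x3, x6, x7, x8, x9, x11.
Found x3.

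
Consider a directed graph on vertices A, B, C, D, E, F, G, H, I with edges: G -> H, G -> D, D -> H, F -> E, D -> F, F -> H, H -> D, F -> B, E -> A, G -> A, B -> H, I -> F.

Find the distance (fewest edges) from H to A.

4

Distance 0: H.
Distance 1: D.
Distance 2: F.
Distance 3: B, E.
Distance 4: A — contains A.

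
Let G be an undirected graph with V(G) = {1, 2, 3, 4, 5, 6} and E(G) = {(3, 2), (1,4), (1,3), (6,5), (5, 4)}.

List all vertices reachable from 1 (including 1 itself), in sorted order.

Start at 1.
Its neighbours: 3, 4.
Then their neighbours: 2, 5.
Then next layer: 6.
Every vertex is now reached.

1, 2, 3, 4, 5, 6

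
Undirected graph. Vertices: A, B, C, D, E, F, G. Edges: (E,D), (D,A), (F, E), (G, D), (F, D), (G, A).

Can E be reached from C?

No

C has no edges, so nothing is reachable from it.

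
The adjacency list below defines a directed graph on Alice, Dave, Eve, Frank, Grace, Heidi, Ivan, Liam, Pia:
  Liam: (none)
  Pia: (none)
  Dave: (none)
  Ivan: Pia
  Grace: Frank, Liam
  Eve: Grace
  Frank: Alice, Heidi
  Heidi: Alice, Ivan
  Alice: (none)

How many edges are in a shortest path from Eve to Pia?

Distance 0: Eve.
Distance 1: Grace.
Distance 2: Frank, Liam.
Distance 3: Alice, Heidi.
Distance 4: Ivan.
Distance 5: Pia — contains Pia.

5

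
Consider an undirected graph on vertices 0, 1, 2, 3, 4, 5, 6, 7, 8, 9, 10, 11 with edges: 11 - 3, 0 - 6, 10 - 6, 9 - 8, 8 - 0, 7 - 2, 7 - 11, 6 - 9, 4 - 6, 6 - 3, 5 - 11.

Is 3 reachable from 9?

Explore from 9.
Distance 1: reach 6, 8.
Distance 2: reach 0, 3, 4, 10.
Found 3.

Yes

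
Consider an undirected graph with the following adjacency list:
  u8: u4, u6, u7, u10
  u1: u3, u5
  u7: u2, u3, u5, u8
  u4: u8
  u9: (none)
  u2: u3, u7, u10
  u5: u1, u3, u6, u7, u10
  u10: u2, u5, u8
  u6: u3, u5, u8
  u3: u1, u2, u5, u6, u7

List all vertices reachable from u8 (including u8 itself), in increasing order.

u1, u2, u3, u4, u5, u6, u7, u8, u10

Start at u8.
Its neighbours: u4, u6, u7, u10.
Then their neighbours: u2, u3, u5.
Then next layer: u1.
Nothing further is reachable.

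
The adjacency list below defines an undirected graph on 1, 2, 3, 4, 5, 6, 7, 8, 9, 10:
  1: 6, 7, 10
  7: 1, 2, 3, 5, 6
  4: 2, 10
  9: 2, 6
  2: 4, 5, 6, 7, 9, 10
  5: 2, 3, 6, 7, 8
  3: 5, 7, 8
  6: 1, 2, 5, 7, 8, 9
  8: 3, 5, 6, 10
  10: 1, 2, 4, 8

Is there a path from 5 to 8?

Explore from 5.
Distance 1: reach 2, 3, 6, 7, 8.
Found 8.

Yes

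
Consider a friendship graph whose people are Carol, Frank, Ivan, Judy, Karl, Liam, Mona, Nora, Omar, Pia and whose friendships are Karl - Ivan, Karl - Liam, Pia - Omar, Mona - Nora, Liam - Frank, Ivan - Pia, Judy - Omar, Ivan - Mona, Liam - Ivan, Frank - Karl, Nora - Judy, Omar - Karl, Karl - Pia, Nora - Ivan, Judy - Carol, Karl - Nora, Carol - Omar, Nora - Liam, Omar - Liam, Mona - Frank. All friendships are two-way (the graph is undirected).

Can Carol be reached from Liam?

Explore from Liam.
Distance 1: reach Frank, Ivan, Karl, Nora, Omar.
Distance 2: reach Carol, Judy, Mona, Pia.
Found Carol.

Yes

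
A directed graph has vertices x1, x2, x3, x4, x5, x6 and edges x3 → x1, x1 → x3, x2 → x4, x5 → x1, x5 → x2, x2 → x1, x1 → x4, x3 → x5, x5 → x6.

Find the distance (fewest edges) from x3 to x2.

Distance 0: x3.
Distance 1: x1, x5.
Distance 2: x2, x4, x6 — contains x2.

2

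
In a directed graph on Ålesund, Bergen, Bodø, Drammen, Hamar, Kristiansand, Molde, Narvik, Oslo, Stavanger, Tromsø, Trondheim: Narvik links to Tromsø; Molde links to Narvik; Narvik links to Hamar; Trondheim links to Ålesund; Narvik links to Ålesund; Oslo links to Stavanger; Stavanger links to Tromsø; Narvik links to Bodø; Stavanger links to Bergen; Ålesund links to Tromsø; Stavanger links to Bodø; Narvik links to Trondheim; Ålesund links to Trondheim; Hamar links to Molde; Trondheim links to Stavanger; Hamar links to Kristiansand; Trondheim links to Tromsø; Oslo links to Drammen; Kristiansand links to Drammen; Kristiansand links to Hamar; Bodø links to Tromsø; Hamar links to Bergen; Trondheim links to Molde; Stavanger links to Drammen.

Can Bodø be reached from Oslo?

Yes

Explore from Oslo.
Distance 1: reach Drammen, Stavanger.
Distance 2: reach Bergen, Bodø, Tromsø.
Found Bodø.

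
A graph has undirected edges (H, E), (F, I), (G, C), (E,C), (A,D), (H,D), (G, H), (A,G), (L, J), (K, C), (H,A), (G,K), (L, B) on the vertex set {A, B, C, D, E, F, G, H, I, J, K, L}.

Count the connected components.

From A: component {A, C, D, E, G, H, K}.
From B: component {B, J, L}.
From F: component {F, I}.
That's 3 components.

3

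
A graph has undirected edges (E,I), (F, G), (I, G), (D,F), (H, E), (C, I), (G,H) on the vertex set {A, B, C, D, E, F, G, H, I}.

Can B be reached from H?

No

Explore from H.
Distance 1: reach E, G.
Distance 2: reach F, I.
Distance 3: reach C, D.
The search is exhausted without reaching B; it lies in a different component.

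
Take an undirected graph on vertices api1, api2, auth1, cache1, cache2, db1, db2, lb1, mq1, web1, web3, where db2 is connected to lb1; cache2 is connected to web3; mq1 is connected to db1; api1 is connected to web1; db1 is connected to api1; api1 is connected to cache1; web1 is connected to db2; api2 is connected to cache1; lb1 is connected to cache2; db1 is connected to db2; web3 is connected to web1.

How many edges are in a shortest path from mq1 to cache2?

4

Distance 0: mq1.
Distance 1: db1.
Distance 2: api1, db2.
Distance 3: cache1, lb1, web1.
Distance 4: api2, cache2, web3 — contains cache2.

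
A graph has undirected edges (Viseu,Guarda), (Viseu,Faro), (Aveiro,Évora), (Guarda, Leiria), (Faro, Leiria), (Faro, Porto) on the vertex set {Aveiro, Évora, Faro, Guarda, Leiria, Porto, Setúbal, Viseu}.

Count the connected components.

From Aveiro: component {Aveiro, Évora}.
From Faro: component {Faro, Guarda, Leiria, Porto, Viseu}.
From Setúbal: component {Setúbal}.
That's 3 components.

3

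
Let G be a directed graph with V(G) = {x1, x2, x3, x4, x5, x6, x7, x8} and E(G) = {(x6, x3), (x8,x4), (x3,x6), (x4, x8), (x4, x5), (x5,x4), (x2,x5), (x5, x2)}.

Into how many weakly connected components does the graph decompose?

4

From x1: component {x1}.
From x2: component {x2, x4, x5, x8}.
From x3: component {x3, x6}.
From x7: component {x7}.
That's 4 components.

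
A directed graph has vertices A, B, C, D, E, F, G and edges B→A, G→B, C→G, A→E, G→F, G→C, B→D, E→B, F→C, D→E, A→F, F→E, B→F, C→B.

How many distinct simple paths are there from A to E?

4

A→E
A→F→C→B→D→E
A→F→C→G→B→D→E
A→F→E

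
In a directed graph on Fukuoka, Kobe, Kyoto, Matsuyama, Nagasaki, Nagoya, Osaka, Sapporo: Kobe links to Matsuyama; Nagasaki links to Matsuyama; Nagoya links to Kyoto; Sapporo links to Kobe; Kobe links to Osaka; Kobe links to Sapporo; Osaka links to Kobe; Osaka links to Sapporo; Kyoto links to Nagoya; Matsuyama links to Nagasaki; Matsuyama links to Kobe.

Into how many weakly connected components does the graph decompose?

From Fukuoka: component {Fukuoka}.
From Kobe: component {Kobe, Matsuyama, Nagasaki, Osaka, Sapporo}.
From Kyoto: component {Kyoto, Nagoya}.
That's 3 components.

3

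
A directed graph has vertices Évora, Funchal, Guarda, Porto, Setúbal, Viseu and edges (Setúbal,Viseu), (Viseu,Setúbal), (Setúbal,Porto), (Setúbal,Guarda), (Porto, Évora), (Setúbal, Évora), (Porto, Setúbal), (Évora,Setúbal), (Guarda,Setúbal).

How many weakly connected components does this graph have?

From Évora: component {Évora, Guarda, Porto, Setúbal, Viseu}.
From Funchal: component {Funchal}.
That's 2 components.

2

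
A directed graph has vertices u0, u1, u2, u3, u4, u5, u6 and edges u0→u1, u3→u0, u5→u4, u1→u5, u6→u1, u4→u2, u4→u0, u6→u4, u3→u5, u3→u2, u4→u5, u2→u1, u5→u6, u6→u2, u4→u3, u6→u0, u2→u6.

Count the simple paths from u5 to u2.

5

u5→u4→u2
u5→u4→u3→u2
u5→u6→u2
u5→u6→u4→u2
u5→u6→u4→u3→u2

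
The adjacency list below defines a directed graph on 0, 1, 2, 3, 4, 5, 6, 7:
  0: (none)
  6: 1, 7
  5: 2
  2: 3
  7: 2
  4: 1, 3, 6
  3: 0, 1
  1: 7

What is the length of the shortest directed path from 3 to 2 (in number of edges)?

Distance 0: 3.
Distance 1: 0, 1.
Distance 2: 7.
Distance 3: 2 — contains 2.

3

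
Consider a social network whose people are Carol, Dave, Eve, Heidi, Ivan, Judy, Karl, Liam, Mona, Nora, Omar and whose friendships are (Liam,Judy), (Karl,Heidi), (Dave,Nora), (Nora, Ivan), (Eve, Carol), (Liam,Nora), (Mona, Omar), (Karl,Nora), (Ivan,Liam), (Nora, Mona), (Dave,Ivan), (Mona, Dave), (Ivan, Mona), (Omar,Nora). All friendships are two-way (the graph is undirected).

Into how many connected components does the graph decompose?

2

From Carol: component {Carol, Eve}.
From Dave: component {Dave, Heidi, Ivan, Judy, Karl, Liam, Mona, Nora, Omar}.
That's 2 components.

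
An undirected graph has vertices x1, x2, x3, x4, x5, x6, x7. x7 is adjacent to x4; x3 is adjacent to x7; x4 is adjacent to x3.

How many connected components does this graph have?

5

From x1: component {x1}.
From x2: component {x2}.
From x3: component {x3, x4, x7}.
From x5: component {x5}.
From x6: component {x6}.
That's 5 components.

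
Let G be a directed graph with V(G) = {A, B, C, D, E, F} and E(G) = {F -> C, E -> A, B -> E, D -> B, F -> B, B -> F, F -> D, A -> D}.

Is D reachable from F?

Explore from F.
Distance 1: reach B, C, D.
Found D.

Yes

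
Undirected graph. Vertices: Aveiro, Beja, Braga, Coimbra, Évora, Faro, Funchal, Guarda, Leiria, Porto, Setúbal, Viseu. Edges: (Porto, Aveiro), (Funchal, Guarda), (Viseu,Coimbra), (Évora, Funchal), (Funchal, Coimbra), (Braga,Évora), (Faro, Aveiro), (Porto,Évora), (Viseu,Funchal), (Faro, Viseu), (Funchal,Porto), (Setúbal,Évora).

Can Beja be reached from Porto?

Explore from Porto.
Distance 1: reach Aveiro, Évora, Funchal.
Distance 2: reach Braga, Coimbra, Faro, Guarda, Setúbal, Viseu.
The search is exhausted without reaching Beja; it lies in a different component.

No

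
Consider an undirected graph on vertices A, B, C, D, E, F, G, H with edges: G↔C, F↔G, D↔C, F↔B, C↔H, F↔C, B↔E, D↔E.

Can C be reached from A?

A has no edges, so nothing is reachable from it.

No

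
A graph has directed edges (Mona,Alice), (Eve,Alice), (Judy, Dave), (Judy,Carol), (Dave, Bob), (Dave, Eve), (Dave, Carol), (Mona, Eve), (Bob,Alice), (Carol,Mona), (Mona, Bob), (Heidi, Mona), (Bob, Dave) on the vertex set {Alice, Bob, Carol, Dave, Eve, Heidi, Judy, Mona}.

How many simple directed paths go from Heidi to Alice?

4

Heidi→Mona→Alice
Heidi→Mona→Bob→Alice
Heidi→Mona→Bob→Dave→Eve→Alice
Heidi→Mona→Eve→Alice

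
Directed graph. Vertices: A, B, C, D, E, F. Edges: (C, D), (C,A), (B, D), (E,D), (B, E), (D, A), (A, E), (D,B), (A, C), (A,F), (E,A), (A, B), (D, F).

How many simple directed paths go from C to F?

C→A→B→D→F
C→A→B→E→D→F
C→A→E→D→F
C→A→F
C→D→A→F
C→D→B→E→A→F
C→D→F

7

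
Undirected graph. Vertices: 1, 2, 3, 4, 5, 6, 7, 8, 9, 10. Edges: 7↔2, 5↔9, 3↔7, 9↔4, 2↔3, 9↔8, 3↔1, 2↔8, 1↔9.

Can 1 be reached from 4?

Explore from 4.
Distance 1: reach 9.
Distance 2: reach 1, 5, 8.
Found 1.

Yes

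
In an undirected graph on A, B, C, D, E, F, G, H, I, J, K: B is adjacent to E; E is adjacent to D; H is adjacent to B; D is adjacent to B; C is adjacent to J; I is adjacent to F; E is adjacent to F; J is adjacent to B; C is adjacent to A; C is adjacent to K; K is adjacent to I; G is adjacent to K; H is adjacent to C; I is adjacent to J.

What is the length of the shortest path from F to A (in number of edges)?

4

Distance 0: F.
Distance 1: E, I.
Distance 2: B, D, J, K.
Distance 3: C, G, H.
Distance 4: A — contains A.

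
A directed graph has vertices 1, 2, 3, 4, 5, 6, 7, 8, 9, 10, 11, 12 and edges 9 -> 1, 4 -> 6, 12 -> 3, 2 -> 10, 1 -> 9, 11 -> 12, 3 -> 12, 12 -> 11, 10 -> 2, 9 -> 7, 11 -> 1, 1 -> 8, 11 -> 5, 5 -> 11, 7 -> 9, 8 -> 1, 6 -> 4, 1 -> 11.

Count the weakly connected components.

From 1: component {1, 3, 5, 7, 8, 9, 11, 12}.
From 2: component {2, 10}.
From 4: component {4, 6}.
That's 3 components.

3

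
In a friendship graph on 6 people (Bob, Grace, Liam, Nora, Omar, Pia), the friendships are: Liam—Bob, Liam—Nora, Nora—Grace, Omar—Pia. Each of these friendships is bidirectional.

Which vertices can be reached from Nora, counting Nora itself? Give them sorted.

Bob, Grace, Liam, Nora

Start at Nora.
Its neighbours: Grace, Liam.
Then their neighbours: Bob.
Nothing further is reachable.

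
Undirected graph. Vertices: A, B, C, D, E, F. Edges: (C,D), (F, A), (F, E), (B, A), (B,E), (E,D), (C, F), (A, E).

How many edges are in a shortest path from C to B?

3

Distance 0: C.
Distance 1: D, F.
Distance 2: A, E.
Distance 3: B — contains B.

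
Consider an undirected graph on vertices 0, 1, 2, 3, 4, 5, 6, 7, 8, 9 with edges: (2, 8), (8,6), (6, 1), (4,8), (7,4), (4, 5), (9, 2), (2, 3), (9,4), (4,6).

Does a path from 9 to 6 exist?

Explore from 9.
Distance 1: reach 2, 4.
Distance 2: reach 3, 5, 6, 7, 8.
Found 6.

Yes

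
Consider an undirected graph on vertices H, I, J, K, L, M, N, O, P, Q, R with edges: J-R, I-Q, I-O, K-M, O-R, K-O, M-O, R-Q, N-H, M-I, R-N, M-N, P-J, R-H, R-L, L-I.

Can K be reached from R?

Yes

Explore from R.
Distance 1: reach H, J, L, N, O, Q.
Distance 2: reach I, K, M, P.
Found K.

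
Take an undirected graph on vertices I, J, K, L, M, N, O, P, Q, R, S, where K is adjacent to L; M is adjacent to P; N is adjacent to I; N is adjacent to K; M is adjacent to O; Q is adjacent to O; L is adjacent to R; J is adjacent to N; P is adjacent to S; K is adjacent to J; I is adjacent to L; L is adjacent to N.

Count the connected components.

2

From I: component {I, J, K, L, N, R}.
From M: component {M, O, P, Q, S}.
That's 2 components.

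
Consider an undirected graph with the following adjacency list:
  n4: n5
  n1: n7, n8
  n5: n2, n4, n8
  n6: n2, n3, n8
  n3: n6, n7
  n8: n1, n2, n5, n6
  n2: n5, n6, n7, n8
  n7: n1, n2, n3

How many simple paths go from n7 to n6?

7

n7–n1–n8–n2–n6
n7–n1–n8–n5–n2–n6
n7–n1–n8–n6
n7–n2–n5–n8–n6
n7–n2–n6
n7–n2–n8–n6
n7–n3–n6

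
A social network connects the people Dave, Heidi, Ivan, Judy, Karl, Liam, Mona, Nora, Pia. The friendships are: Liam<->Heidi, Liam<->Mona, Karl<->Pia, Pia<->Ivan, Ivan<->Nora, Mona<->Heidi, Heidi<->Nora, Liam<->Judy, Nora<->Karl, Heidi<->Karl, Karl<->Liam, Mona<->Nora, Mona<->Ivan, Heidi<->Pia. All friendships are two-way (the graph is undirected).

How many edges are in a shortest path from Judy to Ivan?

3

Distance 0: Judy.
Distance 1: Liam.
Distance 2: Heidi, Karl, Mona.
Distance 3: Ivan, Nora, Pia — contains Ivan.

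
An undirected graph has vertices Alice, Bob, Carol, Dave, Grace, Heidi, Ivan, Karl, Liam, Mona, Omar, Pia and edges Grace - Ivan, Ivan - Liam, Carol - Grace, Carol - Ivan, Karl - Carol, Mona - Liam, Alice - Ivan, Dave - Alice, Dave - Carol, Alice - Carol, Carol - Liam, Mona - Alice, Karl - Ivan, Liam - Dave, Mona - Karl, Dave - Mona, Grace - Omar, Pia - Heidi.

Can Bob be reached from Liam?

Explore from Liam.
Distance 1: reach Carol, Dave, Ivan, Mona.
Distance 2: reach Alice, Grace, Karl.
Distance 3: reach Omar.
The search is exhausted without reaching Bob; it lies in a different component.

No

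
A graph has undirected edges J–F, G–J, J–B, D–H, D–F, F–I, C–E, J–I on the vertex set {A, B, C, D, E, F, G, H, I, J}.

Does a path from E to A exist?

Explore from E.
Distance 1: reach C.
The search is exhausted without reaching A; it lies in a different component.

No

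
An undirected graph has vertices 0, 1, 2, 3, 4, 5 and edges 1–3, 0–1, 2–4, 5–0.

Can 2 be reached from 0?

No

Explore from 0.
Distance 1: reach 1, 5.
Distance 2: reach 3.
The search is exhausted without reaching 2; it lies in a different component.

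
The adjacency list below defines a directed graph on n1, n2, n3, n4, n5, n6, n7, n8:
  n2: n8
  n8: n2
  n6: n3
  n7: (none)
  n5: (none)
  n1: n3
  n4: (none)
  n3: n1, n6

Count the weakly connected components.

From n1: component {n1, n3, n6}.
From n2: component {n2, n8}.
From n4: component {n4}.
From n5: component {n5}.
From n7: component {n7}.
That's 5 components.

5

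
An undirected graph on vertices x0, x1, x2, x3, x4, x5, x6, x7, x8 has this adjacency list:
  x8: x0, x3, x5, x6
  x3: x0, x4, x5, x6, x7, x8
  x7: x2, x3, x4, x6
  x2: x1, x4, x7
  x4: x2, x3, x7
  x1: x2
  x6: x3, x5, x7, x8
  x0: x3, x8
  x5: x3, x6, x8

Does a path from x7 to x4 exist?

Yes

Explore from x7.
Distance 1: reach x2, x3, x4, x6.
Found x4.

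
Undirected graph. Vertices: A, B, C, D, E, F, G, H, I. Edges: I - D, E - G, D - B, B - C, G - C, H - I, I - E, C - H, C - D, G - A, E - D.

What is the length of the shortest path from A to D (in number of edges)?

3

Distance 0: A.
Distance 1: G.
Distance 2: C, E.
Distance 3: B, D, H, I — contains D.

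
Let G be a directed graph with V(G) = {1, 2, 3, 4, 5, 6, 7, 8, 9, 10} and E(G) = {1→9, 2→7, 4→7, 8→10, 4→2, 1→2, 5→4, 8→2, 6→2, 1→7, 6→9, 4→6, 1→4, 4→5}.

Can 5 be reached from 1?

Explore from 1.
Distance 1: reach 2, 4, 7, 9.
Distance 2: reach 5, 6.
Found 5.

Yes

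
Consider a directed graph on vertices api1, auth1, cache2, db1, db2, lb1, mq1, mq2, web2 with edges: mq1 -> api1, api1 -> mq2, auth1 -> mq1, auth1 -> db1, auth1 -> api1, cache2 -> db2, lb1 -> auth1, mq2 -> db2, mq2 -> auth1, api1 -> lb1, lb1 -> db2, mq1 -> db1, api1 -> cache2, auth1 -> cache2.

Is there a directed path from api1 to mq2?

Yes

Explore from api1.
Distance 1: reach cache2, lb1, mq2.
Found mq2.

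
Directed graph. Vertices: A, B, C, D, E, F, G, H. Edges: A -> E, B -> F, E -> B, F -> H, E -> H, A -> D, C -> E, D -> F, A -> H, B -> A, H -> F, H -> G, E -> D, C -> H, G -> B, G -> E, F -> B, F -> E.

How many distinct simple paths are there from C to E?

7

C→E
C→H→F→B→A→E
C→H→F→E
C→H→G→B→A→D→F→E
C→H→G→B→A→E
C→H→G→B→F→E
C→H→G→E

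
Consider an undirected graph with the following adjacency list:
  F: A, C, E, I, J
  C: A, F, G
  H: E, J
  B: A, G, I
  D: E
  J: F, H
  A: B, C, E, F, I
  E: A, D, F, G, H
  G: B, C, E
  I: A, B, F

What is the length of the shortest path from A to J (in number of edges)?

2

Distance 0: A.
Distance 1: B, C, E, F, I.
Distance 2: D, G, H, J — contains J.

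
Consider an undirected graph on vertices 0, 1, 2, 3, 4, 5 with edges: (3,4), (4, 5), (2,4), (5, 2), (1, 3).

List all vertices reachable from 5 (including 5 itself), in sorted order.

Start at 5.
Its neighbours: 2, 4.
Then their neighbours: 3.
Then next layer: 1.
Nothing further is reachable.

1, 2, 3, 4, 5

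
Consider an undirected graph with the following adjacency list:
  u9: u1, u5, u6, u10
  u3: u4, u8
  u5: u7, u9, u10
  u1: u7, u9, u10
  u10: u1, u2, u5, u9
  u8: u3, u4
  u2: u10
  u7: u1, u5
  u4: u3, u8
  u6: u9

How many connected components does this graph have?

2

From u1: component {u1, u2, u5, u6, u7, u9, u10}.
From u3: component {u3, u4, u8}.
That's 2 components.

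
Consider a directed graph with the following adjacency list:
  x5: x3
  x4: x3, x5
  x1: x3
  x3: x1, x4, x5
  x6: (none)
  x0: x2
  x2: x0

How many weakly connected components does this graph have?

3

From x0: component {x0, x2}.
From x1: component {x1, x3, x4, x5}.
From x6: component {x6}.
That's 3 components.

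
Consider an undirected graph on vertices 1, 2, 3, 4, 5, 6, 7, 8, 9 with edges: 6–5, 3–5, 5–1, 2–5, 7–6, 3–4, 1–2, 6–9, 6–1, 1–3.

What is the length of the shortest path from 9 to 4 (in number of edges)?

4

Distance 0: 9.
Distance 1: 6.
Distance 2: 1, 5, 7.
Distance 3: 2, 3.
Distance 4: 4 — contains 4.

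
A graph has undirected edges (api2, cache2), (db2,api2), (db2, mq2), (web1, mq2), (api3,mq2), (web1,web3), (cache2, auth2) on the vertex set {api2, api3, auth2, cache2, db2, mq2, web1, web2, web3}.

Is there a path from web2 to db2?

web2 has no edges, so nothing is reachable from it.

No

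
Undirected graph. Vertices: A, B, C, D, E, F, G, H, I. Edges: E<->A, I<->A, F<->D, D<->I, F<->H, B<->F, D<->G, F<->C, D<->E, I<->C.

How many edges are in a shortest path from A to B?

Distance 0: A.
Distance 1: E, I.
Distance 2: C, D.
Distance 3: F, G.
Distance 4: B, H — contains B.

4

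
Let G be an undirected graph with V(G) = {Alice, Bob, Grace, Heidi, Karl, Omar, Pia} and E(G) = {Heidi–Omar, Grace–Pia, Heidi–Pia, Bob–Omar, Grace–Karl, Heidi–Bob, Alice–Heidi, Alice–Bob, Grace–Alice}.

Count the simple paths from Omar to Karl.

Omar–Bob–Alice–Grace–Karl
Omar–Bob–Alice–Heidi–Pia–Grace–Karl
Omar–Bob–Heidi–Alice–Grace–Karl
Omar–Bob–Heidi–Pia–Grace–Karl
Omar–Heidi–Alice–Grace–Karl
Omar–Heidi–Bob–Alice–Grace–Karl
Omar–Heidi–Pia–Grace–Karl

7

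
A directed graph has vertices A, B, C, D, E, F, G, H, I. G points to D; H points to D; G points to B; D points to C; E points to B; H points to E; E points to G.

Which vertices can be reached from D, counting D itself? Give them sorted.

C, D

Start at D.
Its neighbours: C.
Nothing further is reachable.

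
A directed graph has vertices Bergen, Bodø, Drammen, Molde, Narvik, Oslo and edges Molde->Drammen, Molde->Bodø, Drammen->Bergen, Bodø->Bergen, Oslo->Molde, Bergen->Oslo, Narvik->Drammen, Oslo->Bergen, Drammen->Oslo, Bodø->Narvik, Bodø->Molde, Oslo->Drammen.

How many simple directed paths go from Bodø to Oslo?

5

Bodø→Bergen→Oslo
Bodø→Molde→Drammen→Bergen→Oslo
Bodø→Molde→Drammen→Oslo
Bodø→Narvik→Drammen→Bergen→Oslo
Bodø→Narvik→Drammen→Oslo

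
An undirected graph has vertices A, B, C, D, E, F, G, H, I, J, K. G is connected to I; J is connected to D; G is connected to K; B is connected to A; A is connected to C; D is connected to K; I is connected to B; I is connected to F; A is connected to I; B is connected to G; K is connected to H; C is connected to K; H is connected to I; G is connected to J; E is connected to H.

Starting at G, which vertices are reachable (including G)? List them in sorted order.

A, B, C, D, E, F, G, H, I, J, K

Start at G.
Its neighbours: B, I, J, K.
Then their neighbours: A, C, D, F, H.
Then next layer: E.
Every vertex is now reached.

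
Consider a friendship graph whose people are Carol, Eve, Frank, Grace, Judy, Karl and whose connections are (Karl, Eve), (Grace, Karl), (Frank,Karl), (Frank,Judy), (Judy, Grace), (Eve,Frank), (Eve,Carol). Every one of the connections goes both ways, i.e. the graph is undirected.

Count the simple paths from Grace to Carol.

Grace–Judy–Frank–Eve–Carol
Grace–Judy–Frank–Karl–Eve–Carol
Grace–Karl–Eve–Carol
Grace–Karl–Frank–Eve–Carol

4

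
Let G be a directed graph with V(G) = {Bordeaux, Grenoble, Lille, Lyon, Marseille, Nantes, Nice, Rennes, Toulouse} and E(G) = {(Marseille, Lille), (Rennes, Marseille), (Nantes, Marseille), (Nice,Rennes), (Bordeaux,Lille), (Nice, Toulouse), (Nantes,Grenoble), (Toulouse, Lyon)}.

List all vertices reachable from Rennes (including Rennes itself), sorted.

Lille, Marseille, Rennes

Start at Rennes.
Its neighbours: Marseille.
Then their neighbours: Lille.
Nothing further is reachable.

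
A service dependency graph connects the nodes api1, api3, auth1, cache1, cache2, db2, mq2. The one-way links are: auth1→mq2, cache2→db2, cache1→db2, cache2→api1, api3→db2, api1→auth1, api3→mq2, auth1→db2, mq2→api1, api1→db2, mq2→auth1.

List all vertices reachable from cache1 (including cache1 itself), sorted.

cache1, db2

Start at cache1.
Its neighbours: db2.
Nothing further is reachable.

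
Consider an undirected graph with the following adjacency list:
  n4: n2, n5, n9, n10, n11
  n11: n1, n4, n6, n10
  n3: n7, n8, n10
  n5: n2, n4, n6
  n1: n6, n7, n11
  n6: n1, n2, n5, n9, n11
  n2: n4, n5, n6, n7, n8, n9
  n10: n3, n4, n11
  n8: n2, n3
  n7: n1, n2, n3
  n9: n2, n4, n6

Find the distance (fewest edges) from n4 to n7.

Distance 0: n4.
Distance 1: n2, n5, n9, n10, n11.
Distance 2: n1, n3, n6, n7, n8 — contains n7.

2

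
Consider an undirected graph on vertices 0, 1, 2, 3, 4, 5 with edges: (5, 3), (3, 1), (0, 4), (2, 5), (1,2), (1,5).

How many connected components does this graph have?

2

From 0: component {0, 4}.
From 1: component {1, 2, 3, 5}.
That's 2 components.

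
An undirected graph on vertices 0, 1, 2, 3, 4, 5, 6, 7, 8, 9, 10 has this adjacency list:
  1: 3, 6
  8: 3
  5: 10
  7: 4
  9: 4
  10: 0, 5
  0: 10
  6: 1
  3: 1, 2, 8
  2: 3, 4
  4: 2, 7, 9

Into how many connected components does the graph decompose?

From 0: component {0, 5, 10}.
From 1: component {1, 2, 3, 4, 6, 7, 8, 9}.
That's 2 components.

2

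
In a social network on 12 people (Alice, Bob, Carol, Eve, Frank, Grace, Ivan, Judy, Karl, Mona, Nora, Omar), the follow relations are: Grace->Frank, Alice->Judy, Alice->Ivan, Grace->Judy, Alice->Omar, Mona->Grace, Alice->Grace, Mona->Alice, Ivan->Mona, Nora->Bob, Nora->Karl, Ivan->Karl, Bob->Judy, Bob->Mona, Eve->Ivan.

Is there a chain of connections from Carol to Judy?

No

Carol has no outgoing edges, so nothing is reachable from it.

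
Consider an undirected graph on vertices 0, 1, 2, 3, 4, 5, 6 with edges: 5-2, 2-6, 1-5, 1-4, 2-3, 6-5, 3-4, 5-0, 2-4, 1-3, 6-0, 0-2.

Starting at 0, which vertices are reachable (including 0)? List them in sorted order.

0, 1, 2, 3, 4, 5, 6

Start at 0.
Its neighbours: 2, 5, 6.
Then their neighbours: 1, 3, 4.
Every vertex is now reached.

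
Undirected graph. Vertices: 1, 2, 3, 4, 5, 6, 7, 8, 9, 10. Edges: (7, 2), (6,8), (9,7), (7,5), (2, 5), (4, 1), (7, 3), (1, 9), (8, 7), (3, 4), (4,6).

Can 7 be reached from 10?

No

10 has no edges, so nothing is reachable from it.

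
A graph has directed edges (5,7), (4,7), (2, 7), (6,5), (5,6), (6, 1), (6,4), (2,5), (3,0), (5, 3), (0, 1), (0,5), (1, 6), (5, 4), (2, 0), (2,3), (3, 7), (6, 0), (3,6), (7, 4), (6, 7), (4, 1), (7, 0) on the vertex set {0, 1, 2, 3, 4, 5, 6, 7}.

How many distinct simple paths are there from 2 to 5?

2→0→1→6→5
2→0→5
2→3→0→1→6→5
2→3→0→5
2→3→6→0→5
2→3→6→4→7→0→5
2→3→6→5
2→3→6→7→0→5
... and 9 more.

17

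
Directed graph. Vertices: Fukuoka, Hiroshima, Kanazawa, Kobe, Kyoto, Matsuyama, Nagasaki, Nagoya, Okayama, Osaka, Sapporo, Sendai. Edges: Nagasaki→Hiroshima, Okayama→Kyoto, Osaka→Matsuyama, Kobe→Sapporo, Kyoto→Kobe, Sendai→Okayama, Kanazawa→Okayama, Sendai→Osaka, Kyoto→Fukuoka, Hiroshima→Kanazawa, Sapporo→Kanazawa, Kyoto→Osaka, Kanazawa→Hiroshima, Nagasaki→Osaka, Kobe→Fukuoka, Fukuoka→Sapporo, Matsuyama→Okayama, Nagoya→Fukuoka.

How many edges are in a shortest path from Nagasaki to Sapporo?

6

Distance 0: Nagasaki.
Distance 1: Hiroshima, Osaka.
Distance 2: Kanazawa, Matsuyama.
Distance 3: Okayama.
Distance 4: Kyoto.
Distance 5: Fukuoka, Kobe.
Distance 6: Sapporo — contains Sapporo.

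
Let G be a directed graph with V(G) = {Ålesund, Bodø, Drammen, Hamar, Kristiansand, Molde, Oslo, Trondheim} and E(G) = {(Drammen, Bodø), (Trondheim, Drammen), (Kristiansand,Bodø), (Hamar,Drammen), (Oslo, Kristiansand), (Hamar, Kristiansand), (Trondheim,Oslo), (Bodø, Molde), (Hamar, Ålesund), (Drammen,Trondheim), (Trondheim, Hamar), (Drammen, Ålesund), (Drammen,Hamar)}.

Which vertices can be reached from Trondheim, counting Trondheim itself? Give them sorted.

Start at Trondheim.
Its neighbours: Drammen, Hamar, Oslo.
Then their neighbours: Ålesund, Bodø, Kristiansand.
Then next layer: Molde.
Every vertex is now reached.

Ålesund, Bodø, Drammen, Hamar, Kristiansand, Molde, Oslo, Trondheim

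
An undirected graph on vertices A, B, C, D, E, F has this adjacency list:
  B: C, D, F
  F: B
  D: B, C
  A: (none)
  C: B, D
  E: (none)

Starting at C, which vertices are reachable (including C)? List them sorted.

Start at C.
Its neighbours: B, D.
Then their neighbours: F.
Nothing further is reachable.

B, C, D, F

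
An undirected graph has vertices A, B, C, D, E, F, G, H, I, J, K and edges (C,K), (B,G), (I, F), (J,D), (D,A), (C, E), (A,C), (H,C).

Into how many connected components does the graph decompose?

From A: component {A, C, D, E, H, J, K}.
From B: component {B, G}.
From F: component {F, I}.
That's 3 components.

3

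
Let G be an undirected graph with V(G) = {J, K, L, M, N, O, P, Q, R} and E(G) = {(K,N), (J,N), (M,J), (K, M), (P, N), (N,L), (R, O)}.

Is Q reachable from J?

No

Explore from J.
Distance 1: reach M, N.
Distance 2: reach K, L, P.
The search is exhausted without reaching Q; it lies in a different component.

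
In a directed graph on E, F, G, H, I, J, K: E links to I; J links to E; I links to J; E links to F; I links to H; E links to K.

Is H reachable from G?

G has no outgoing edges, so nothing is reachable from it.

No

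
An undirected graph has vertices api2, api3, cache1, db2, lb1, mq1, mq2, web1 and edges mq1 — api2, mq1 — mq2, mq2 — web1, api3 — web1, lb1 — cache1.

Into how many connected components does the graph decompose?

From api2: component {api2, api3, mq1, mq2, web1}.
From cache1: component {cache1, lb1}.
From db2: component {db2}.
That's 3 components.

3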